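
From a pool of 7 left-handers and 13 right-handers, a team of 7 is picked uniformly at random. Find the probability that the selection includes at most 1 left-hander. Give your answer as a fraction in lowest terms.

286/1615

Total selections: C(20,7) = 77520.
Favorable selections (at most 1 left-hander): C(7,0)·C(13,7) + C(7,1)·C(13,6) = 1716 + 12012 = 13728.
Probability = 13728/77520 = 286/1615.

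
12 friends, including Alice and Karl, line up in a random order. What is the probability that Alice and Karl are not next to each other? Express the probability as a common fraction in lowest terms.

5/6

There are 12! = 479001600 arrangements.
Arrangements with Alice and Karl adjacent: 2·11! = 79833600.
So not adjacent: 479001600 − 79833600 = 399168000, probability 399168000/479001600 = 5/6.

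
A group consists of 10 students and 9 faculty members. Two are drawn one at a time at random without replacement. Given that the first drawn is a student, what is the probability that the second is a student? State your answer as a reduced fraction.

1/2

After removing one student, 18 remain: 9 students and 9 faculty members.
So the probability the next is a student is 9/18 = 1/2.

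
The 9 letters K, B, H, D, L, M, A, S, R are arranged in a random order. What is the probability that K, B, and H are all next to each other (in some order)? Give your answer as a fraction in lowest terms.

1/12

There are 9! = 362880 arrangements.
Treat the three as one block: 7! placements × 3! orders within the block = 5040·6 = 30240.
Probability = 30240/362880 = 1/12.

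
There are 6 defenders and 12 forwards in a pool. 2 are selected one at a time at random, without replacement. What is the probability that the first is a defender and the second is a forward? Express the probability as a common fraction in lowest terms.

4/17

Multiply the conditional probabilities at each draw: 6/18 · 12/17 = 72/306 = 4/17.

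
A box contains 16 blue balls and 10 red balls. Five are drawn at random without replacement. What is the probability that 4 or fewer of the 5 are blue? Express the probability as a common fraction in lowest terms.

1181/1265

There are C(26,5) = 65780 ways to choose the 5.
The complement is exactly 5 blue: C(16,5)·C(10,0) = 4368.
Probability = 1 − 4368/65780 = 61412/65780 = 1181/1265.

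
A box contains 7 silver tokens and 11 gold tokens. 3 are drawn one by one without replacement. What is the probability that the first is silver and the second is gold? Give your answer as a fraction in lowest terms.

Multiply the conditional probabilities at each draw: 7/18 · 11/17 = 77/306.

77/306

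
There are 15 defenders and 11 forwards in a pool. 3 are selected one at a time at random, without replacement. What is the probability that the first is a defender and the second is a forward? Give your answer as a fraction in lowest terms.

Multiply the conditional probabilities at each draw: 15/26 · 11/25 = 165/650 = 33/130.

33/130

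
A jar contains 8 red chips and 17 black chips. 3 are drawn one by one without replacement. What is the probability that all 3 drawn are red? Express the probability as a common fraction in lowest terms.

14/575

Multiply the conditional probabilities at each draw: 8/25 · 7/24 · 6/23 = 336/13800 = 14/575.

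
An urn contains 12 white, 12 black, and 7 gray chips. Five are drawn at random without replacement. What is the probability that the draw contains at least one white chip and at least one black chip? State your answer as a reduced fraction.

There are C(31,5) = 169911 possible draws.
By inclusion-exclusion on the complements, draws missing all white or all black: C(19,5) + C(19,5) − C(7,5) = 11628 + 11628 − 21 = 23235.
So draws with at least one of each: 169911 − 23235 = 146676, probability 146676/169911 = 48892/56637.

48892/56637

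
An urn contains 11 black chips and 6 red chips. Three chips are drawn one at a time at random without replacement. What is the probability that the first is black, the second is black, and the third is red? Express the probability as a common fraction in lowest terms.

11/68

Multiply the conditional probabilities at each draw: 11/17 · 10/16 · 6/15 = 660/4080 = 11/68.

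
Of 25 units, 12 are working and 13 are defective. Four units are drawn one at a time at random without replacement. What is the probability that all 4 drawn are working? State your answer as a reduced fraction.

Multiply the conditional probabilities at each draw: 12/25 · 11/24 · 10/23 · 9/22 = 11880/303600 = 9/230.

9/230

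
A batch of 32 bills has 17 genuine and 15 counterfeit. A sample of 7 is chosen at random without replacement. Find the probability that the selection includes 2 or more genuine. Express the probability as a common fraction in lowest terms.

Total selections: C(32,7) = 3365856.
Favorable selections (2 or more genuine): C(17,2)·C(15,5) + C(17,3)·C(15,4) + C(17,4)·C(15,3) + C(17,5)·C(15,2) + C(17,6)·C(15,1) + C(17,7)·C(15,0) = 408408 + 928200 + 1082900 + 649740 + 185640 + 19448 = 3274336.
Probability = 3274336/3365856 = 7871/8091.

7871/8091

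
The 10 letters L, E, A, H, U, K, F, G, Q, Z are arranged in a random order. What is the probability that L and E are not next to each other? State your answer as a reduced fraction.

4/5

There are 10! = 3628800 arrangements.
Arrangements with L and E adjacent: 2·9! = 725760.
So not adjacent: 3628800 − 725760 = 2903040, probability 2903040/3628800 = 4/5.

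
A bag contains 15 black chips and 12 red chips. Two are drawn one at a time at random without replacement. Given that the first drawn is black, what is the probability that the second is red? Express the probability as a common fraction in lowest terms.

After removing one black, 26 remain: 14 black and 12 red.
So the probability the next is red is 12/26 = 6/13.

6/13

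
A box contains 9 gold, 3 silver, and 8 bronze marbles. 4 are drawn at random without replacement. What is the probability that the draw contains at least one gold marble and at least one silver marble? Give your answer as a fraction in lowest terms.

147/323

There are C(20,4) = 4845 possible draws.
By inclusion-exclusion on the complements, draws missing all gold or all silver: C(11,4) + C(17,4) − C(8,4) = 330 + 2380 − 70 = 2640.
So draws with at least one of each: 4845 − 2640 = 2205, probability 2205/4845 = 147/323.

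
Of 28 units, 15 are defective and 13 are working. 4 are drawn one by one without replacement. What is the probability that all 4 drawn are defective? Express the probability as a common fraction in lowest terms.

1/15

Multiply the conditional probabilities at each draw: 15/28 · 14/27 · 13/26 · 12/25 = 32760/491400 = 1/15.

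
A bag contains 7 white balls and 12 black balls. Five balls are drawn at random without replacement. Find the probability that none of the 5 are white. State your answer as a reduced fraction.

22/323

There are C(19,5) = 11628 possible selections.
Selections with no white (all black): C(12,5) = 792.
Probability = 792/11628 = 22/323.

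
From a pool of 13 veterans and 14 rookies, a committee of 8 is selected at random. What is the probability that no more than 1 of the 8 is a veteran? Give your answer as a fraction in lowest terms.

37/1725

Total selections: C(27,8) = 2220075.
Favorable selections (no more than 1 veteran): C(13,0)·C(14,8) + C(13,1)·C(14,7) = 3003 + 44616 = 47619.
Probability = 47619/2220075 = 37/1725.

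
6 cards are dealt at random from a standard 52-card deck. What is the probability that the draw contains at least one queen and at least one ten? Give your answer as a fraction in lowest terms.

There are C(52,6) = 20358520 possible draws.
By inclusion-exclusion on the complements, draws missing all queens or all tens: C(48,6) + C(48,6) − C(44,6) = 12271512 + 12271512 − 7059052 = 17483972.
So draws with at least one of each: 20358520 − 17483972 = 2874548, probability 2874548/20358520 = 718637/5089630.

718637/5089630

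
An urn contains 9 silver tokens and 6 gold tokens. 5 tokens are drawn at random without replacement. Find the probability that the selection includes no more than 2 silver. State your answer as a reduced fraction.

There are C(15,5) = 3003 ways to choose the 5.
Favorable selections (no more than 2 silver): C(9,0)·C(6,5) + C(9,1)·C(6,4) + C(9,2)·C(6,3) = 6 + 135 + 720 = 861.
Probability = 861/3003 = 41/143.

41/143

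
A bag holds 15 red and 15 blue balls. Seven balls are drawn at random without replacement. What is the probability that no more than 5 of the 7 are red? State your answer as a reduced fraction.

Total selections: C(30,7) = 2035800.
Count the complement (more than 5 red): C(15,6)·C(15,1) + C(15,7)·C(15,0) = 75075 + 6435 = 81510.
Probability = 1 − 81510/2035800 = 1954290/2035800 = 5011/5220.

5011/5220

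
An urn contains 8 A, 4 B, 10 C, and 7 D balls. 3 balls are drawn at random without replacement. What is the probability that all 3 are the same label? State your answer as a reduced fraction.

215/3654

There are C(29,3) = 3654 ways to draw 3 balls.
All same label: C(8,3) + C(4,3) + C(10,3) + C(7,3) = 56 + 4 + 120 + 35 = 215.
Probability = 215/3654.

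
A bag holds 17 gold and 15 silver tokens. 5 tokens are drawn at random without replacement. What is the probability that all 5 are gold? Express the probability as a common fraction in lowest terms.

There are C(32,5) = 201376 possible selections.
Selections with all gold: C(17,5) = 6188.
Probability = 6188/201376 = 221/7192.

221/7192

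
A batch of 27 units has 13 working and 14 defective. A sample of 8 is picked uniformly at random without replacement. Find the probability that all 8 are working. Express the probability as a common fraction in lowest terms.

1/1725

There are C(27,8) = 2220075 possible selections.
Selections with all working: C(13,8) = 1287.
Probability = 1287/2220075 = 1/1725.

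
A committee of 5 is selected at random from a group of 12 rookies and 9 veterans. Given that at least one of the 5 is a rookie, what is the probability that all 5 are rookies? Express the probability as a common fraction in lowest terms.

88/2247

Work in counts. Selections with at least one rookie: C(21,5) − C(9,5) = 20349 − 126 = 20223.
Of those, selections where all 5 are rookies: C(12,5) = 792.
Conditional probability = 792/20223 = 88/2247.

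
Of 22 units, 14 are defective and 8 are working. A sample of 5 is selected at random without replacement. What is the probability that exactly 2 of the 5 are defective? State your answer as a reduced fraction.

Total number of selections: C(22,5) = 26334.
Selections with exactly 2 defective: choose 2 of the 14 defective and 3 of the 8 working, C(14,2)·C(8,3) = 91·56 = 5096.
Probability = 5096/26334 = 364/1881.

364/1881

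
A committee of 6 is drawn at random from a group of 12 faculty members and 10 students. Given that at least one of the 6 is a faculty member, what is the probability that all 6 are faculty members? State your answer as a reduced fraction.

Work in counts. Selections with at least one faculty member: C(22,6) − C(10,6) = 74613 − 210 = 74403.
Of those, selections where all 6 are faculty members: C(12,6) = 924.
Conditional probability = 924/74403 = 44/3543.

44/3543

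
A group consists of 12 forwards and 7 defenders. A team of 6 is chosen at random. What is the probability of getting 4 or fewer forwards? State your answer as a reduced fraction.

246/323

There are C(19,6) = 27132 ways to choose the 6.
Count the complement (more than 4 forwards): C(12,5)·C(7,1) + C(12,6)·C(7,0) = 5544 + 924 = 6468.
Probability = 1 − 6468/27132 = 20664/27132 = 246/323.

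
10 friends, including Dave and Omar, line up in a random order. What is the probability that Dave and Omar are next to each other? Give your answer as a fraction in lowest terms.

1/5

There are 10! = 3628800 arrangements.
Treat Dave and Omar as a block: 9! arrangements of the blocks × 2 orders within the block = 2·362880 = 725760.
Probability = 725760/3628800 = 1/5.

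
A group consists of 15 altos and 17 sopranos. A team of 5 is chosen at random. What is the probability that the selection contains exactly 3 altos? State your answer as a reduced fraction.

1105/3596

The sample space is all 5-subsets of the 32: C(32,5) = 201376.
Selections with exactly 3 altos: choose 3 of the 15 altos and 2 of the 17 sopranos, C(15,3)·C(17,2) = 455·136 = 61880.
Probability = 61880/201376 = 1105/3596.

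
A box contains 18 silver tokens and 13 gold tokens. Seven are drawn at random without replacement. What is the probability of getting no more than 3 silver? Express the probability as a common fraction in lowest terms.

4169/13485

There are C(31,7) = 2629575 ways to choose the 7.
Favorable selections (no more than 3 silver): C(18,0)·C(13,7) + C(18,1)·C(13,6) + C(18,2)·C(13,5) + C(18,3)·C(13,4) = 1716 + 30888 + 196911 + 583440 = 812955.
Probability = 812955/2629575 = 4169/13485.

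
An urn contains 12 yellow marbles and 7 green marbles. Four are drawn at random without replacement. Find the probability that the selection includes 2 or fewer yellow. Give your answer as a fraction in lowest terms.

1841/3876

Total selections: C(19,4) = 3876.
Count the complement (more than 2 yellow): C(12,3)·C(7,1) + C(12,4)·C(7,0) = 1540 + 495 = 2035.
Probability = 1 − 2035/3876 = 1841/3876.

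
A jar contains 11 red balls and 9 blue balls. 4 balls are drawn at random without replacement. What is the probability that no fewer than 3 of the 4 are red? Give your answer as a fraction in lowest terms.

Total selections: C(20,4) = 4845.
Favorable selections (no fewer than 3 red): C(11,3)·C(9,1) + C(11,4)·C(9,0) = 1485 + 330 = 1815.
Probability = 1815/4845 = 121/323.

121/323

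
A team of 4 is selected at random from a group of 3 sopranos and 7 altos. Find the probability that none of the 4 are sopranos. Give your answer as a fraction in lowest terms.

1/6

There are C(10,4) = 210 possible selections.
Selections with no sopranos (all altos): C(7,4) = 35.
Probability = 35/210 = 1/6.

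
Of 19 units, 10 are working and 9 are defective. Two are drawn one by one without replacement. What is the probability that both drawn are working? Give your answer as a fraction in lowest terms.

5/19

Multiply the conditional probabilities at each draw: 10/19 · 9/18 = 90/342 = 5/19.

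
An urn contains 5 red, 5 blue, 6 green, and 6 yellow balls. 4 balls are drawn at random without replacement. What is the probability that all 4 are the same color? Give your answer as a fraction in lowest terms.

There are C(22,4) = 7315 ways to draw 4 balls.
All same color: C(5,4) + C(5,4) + C(6,4) + C(6,4) = 5 + 5 + 15 + 15 = 40.
Probability = 40/7315 = 8/1463.

8/1463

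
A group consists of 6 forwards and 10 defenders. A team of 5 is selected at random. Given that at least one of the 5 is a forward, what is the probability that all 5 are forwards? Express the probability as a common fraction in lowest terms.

Work in counts. Selections with at least one forward: C(16,5) − C(10,5) = 4368 − 252 = 4116.
Of those, selections where all 5 are forwards: C(6,5) = 6.
Conditional probability = 6/4116 = 1/686.

1/686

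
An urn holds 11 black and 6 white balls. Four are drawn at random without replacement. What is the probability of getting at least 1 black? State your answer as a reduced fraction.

Total selections: C(17,4) = 2380.
Favorable selections (at least 1 black): C(11,1)·C(6,3) + C(11,2)·C(6,2) + C(11,3)·C(6,1) + C(11,4)·C(6,0) = 220 + 825 + 990 + 330 = 2365.
Probability = 2365/2380 = 473/476.

473/476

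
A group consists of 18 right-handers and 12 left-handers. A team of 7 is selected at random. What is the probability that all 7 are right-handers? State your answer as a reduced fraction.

There are C(30,7) = 2035800 possible selections.
Selections with all right-handers: C(18,7) = 31824.
Probability = 31824/2035800 = 34/2175.

34/2175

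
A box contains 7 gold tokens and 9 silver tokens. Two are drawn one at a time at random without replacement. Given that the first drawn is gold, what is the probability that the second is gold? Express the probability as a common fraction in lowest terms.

After removing one gold, 15 remain: 6 gold and 9 silver.
So the probability the next is gold is 6/15 = 2/5.

2/5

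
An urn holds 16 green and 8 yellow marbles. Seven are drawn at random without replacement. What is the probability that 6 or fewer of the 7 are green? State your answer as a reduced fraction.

There are C(24,7) = 346104 ways to choose the 7.
The complement is exactly 7 green: C(16,7)·C(8,0) = 11440.
Probability = 1 − 11440/346104 = 334664/346104 = 3803/3933.

3803/3933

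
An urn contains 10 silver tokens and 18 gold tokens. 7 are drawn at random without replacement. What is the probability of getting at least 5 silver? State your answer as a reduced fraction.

1769/49335

There are C(28,7) = 1184040 ways to choose the 7.
Favorable selections (at least 5 silver): C(10,5)·C(18,2) + C(10,6)·C(18,1) + C(10,7)·C(18,0) = 38556 + 3780 + 120 = 42456.
Probability = 42456/1184040 = 1769/49335.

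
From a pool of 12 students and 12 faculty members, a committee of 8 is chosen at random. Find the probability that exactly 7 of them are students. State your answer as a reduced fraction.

There are C(24,8) = 735471 ways to choose 8 from 24.
Selections with exactly 7 students: choose 7 of the 12 students and 1 of the 12 faculty members, C(12,7)·C(12,1) = 792·12 = 9504.
Probability = 9504/735471 = 96/7429.

96/7429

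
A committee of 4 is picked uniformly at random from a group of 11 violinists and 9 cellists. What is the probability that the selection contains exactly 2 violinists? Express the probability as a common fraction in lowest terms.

Total number of selections: C(20,4) = 4845.
Selections with exactly 2 violinists: choose 2 of the 11 violinists and 2 of the 9 cellists, C(11,2)·C(9,2) = 55·36 = 1980.
Probability = 1980/4845 = 132/323.

132/323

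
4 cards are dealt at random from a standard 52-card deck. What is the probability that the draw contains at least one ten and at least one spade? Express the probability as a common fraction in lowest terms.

52799/270725

There are C(52,4) = 270725 possible draws.
By inclusion-exclusion on the complements, draws missing all tens or all spades: C(48,4) + C(39,4) − C(36,4) = 194580 + 82251 − 58905 = 217926.
So draws with at least one of each: 270725 − 217926 = 52799, probability 52799/270725.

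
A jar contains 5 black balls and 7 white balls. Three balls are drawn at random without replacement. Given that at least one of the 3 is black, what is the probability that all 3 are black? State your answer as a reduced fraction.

2/37

Work in counts. Selections with at least one black: C(12,3) − C(7,3) = 220 − 35 = 185.
Of those, selections where all 3 are black: C(5,3) = 10.
Conditional probability = 10/185 = 2/37.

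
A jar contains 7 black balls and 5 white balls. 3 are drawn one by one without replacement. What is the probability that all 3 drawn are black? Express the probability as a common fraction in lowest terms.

7/44

Multiply the conditional probabilities at each draw: 7/12 · 6/11 · 5/10 = 210/1320 = 7/44.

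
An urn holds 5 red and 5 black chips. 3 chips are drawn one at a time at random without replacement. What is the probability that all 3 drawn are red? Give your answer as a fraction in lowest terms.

1/12

Multiply the conditional probabilities at each draw: 5/10 · 4/9 · 3/8 = 60/720 = 1/12.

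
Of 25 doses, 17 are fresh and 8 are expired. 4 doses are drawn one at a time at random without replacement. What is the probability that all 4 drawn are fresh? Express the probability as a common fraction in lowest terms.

238/1265

Multiply the conditional probabilities at each draw: 17/25 · 16/24 · 15/23 · 14/22 = 57120/303600 = 238/1265.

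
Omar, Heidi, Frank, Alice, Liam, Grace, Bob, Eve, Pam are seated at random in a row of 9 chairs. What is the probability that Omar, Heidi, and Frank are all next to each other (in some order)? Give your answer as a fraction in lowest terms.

1/12

There are 9! = 362880 arrangements.
Treat the three as one block: 7! placements × 3! orders within the block = 5040·6 = 30240.
Probability = 30240/362880 = 1/12.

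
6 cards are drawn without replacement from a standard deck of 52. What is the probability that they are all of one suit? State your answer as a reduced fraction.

There are C(52,6) = 20358520 possible 6-card hands.
Hands of one suit: 4 suits × C(13,6) = 4·1716 = 6864.
Probability = 6864/20358520 = 66/195755.

66/195755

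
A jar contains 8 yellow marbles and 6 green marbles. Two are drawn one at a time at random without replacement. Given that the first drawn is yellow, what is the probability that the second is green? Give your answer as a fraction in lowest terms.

6/13

After removing one yellow, 13 remain: 7 yellow and 6 green.
So the probability the next is green is 6/13.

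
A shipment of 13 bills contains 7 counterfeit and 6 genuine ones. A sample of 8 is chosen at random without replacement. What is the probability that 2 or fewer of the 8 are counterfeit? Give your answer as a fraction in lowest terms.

There are C(13,8) = 1287 ways to choose the 8.
Favorable selections (2 or fewer counterfeit): C(7,2)·C(6,6) = 21.
Probability = 21/1287 = 7/429.

7/429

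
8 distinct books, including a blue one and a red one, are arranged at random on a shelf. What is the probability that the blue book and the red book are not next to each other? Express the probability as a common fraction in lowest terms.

3/4

There are 8! = 40320 arrangements.
Arrangements with the blue book and the red book adjacent: 2·7! = 10080.
So not adjacent: 40320 − 10080 = 30240, probability 30240/40320 = 3/4.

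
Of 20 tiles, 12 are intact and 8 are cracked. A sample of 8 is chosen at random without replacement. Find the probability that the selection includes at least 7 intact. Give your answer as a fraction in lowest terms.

2277/41990

There are C(20,8) = 125970 ways to choose the 8.
Favorable selections (at least 7 intact): C(12,7)·C(8,1) + C(12,8)·C(8,0) = 6336 + 495 = 6831.
Probability = 6831/125970 = 2277/41990.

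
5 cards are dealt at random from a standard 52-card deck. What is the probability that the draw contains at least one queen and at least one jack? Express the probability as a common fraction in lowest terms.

6509/64974

There are C(52,5) = 2598960 possible draws.
By inclusion-exclusion on the complements, draws missing all queens or all jacks: C(48,5) + C(48,5) − C(44,5) = 1712304 + 1712304 − 1086008 = 2338600.
So draws with at least one of each: 2598960 − 2338600 = 260360, probability 260360/2598960 = 6509/64974.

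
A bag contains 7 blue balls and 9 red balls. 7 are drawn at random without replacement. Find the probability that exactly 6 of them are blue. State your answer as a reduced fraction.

Total number of selections: C(16,7) = 11440.
Selections with exactly 6 blue: choose 6 of the 7 blue and 1 of the 9 red, C(7,6)·C(9,1) = 7·9 = 63.
Probability = 63/11440.

63/11440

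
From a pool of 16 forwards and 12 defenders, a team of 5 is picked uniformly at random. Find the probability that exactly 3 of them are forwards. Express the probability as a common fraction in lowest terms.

The sample space is all 5-subsets of the 28: C(28,5) = 98280.
Selections with exactly 3 forwards: choose 3 of the 16 forwards and 2 of the 12 defenders, C(16,3)·C(12,2) = 560·66 = 36960.
Probability = 36960/98280 = 44/117.

44/117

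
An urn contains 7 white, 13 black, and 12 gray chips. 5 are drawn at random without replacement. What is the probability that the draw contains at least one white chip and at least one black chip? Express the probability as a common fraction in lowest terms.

There are C(32,5) = 201376 possible draws.
By inclusion-exclusion on the complements, draws missing all white or all black: C(25,5) + C(19,5) − C(12,5) = 53130 + 11628 − 792 = 63966.
So draws with at least one of each: 201376 − 63966 = 137410, probability 137410/201376 = 9815/14384.

9815/14384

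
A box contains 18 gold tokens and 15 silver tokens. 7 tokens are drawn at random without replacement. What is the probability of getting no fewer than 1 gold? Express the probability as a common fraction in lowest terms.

43087/43152

Total selections: C(33,7) = 4272048.
Favorable selections (no fewer than 1 gold): C(18,1)·C(15,6) + C(18,2)·C(15,5) + C(18,3)·C(15,4) + C(18,4)·C(15,3) + C(18,5)·C(15,2) + C(18,6)·C(15,1) + C(18,7)·C(15,0) = 90090 + 459459 + 1113840 + 1392300 + 899640 + 278460 + 31824 = 4265613.
Probability = 4265613/4272048 = 43087/43152.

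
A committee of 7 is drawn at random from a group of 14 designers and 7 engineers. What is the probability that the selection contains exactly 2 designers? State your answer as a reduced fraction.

Total number of selections: C(21,7) = 116280.
Selections with exactly 2 designers: choose 2 of the 14 designers and 5 of the 7 engineers, C(14,2)·C(7,5) = 91·21 = 1911.
Probability = 1911/116280 = 637/38760.

637/38760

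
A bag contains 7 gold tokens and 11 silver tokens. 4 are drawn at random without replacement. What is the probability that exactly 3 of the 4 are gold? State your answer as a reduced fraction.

77/612

There are C(18,4) = 3060 ways to choose 4 from 18.
Selections with exactly 3 gold: choose 3 of the 7 gold and 1 of the 11 silver, C(7,3)·C(11,1) = 35·11 = 385.
Probability = 385/3060 = 77/612.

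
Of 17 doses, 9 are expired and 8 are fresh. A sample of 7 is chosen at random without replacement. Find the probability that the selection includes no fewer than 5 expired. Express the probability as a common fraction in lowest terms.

Total selections: C(17,7) = 19448.
Favorable selections (no fewer than 5 expired): C(9,5)·C(8,2) + C(9,6)·C(8,1) + C(9,7)·C(8,0) = 3528 + 672 + 36 = 4236.
Probability = 4236/19448 = 1059/4862.

1059/4862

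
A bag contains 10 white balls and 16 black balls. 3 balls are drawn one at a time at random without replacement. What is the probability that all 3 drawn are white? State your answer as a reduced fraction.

Multiply the conditional probabilities at each draw: 10/26 · 9/25 · 8/24 = 720/15600 = 3/65.

3/65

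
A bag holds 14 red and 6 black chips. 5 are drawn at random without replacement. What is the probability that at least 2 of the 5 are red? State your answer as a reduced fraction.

Total selections: C(20,5) = 15504.
Count the complement (fewer than 2 red): C(14,0)·C(6,5) + C(14,1)·C(6,4) = 6 + 210 = 216.
Probability = 1 − 216/15504 = 15288/15504 = 637/646.

637/646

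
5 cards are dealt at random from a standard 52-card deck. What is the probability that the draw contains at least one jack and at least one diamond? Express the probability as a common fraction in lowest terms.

There are C(52,5) = 2598960 possible draws.
By inclusion-exclusion on the complements, draws missing all jacks or all diamonds: C(48,5) + C(39,5) − C(36,5) = 1712304 + 575757 − 376992 = 1911069.
So draws with at least one of each: 2598960 − 1911069 = 687891, probability 687891/2598960 = 229297/866320.

229297/866320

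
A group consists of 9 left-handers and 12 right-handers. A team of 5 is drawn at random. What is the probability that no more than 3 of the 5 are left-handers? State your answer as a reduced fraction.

297/323

Total selections: C(21,5) = 20349.
Count the complement (more than 3 left-handers): C(9,4)·C(12,1) + C(9,5)·C(12,0) = 1512 + 126 = 1638.
Probability = 1 − 1638/20349 = 18711/20349 = 297/323.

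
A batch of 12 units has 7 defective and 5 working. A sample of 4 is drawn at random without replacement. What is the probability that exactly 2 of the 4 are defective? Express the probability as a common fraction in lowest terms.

The sample space is all 4-subsets of the 12: C(12,4) = 495.
Selections with exactly 2 defective: choose 2 of the 7 defective and 2 of the 5 working, C(7,2)·C(5,2) = 21·10 = 210.
Probability = 210/495 = 14/33.

14/33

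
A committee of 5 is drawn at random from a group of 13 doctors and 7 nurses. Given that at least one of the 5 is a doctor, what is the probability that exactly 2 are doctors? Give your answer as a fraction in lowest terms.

70/397

Work in counts. Selections with at least one doctor: C(20,5) − C(7,5) = 15504 − 21 = 15483.
Of those, selections where exactly 2 are doctors: C(13,2)·C(7,3) = 78·35 = 2730.
Conditional probability = 2730/15483 = 70/397.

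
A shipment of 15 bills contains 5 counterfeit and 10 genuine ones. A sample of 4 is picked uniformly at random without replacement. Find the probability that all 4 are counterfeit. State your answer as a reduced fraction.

There are C(15,4) = 1365 possible selections.
Selections with all counterfeit: C(5,4) = 5.
Probability = 5/1365 = 1/273.

1/273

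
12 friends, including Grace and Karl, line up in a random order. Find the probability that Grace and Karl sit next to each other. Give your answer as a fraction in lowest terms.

There are 12! = 479001600 arrangements.
Treat Grace and Karl as a block: 11! arrangements of the blocks × 2 orders within the block = 2·39916800 = 79833600.
Probability = 79833600/479001600 = 1/6.

1/6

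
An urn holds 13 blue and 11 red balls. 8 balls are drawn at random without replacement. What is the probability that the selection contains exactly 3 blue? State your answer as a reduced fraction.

4004/22287

There are C(24,8) = 735471 ways to choose 8 from 24.
Selections with exactly 3 blue: choose 3 of the 13 blue and 5 of the 11 red, C(13,3)·C(11,5) = 286·462 = 132132.
Probability = 132132/735471 = 4004/22287.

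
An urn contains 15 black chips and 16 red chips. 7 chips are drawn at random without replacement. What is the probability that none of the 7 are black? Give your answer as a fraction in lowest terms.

176/40455

There are C(31,7) = 2629575 possible selections.
Selections with no black (all red): C(16,7) = 11440.
Probability = 11440/2629575 = 176/40455.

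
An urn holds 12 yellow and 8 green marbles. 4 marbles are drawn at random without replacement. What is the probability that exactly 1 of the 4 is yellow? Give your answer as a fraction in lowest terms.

224/1615

The sample space is all 4-subsets of the 20: C(20,4) = 4845.
Selections with exactly 1 yellow: choose 1 of the 12 yellow and 3 of the 8 green, C(12,1)·C(8,3) = 12·56 = 672.
Probability = 672/4845 = 224/1615.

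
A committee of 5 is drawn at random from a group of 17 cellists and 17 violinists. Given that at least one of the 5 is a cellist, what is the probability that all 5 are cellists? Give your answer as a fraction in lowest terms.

91/4001

Work in counts. Selections with at least one cellist: C(34,5) − C(17,5) = 278256 − 6188 = 272068.
Of those, selections where all 5 are cellists: C(17,5) = 6188.
Conditional probability = 6188/272068 = 91/4001.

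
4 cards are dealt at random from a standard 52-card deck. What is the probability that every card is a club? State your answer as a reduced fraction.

There are C(52,4) = 270725 possible 4-card hands.
Hands that are all clubs: C(13,4) = 715.
Probability = 715/270725 = 11/4165.

11/4165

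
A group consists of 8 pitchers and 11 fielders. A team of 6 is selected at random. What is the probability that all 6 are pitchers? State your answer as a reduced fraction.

1/969

There are C(19,6) = 27132 possible selections.
Selections with all pitchers: C(8,6) = 28.
Probability = 28/27132 = 1/969.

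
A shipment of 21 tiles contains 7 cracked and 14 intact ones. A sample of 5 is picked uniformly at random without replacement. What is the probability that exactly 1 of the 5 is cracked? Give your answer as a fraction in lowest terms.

There are C(21,5) = 20349 ways to choose 5 from 21.
Selections with exactly 1 cracked: choose 1 of the 7 cracked and 4 of the 14 intact, C(7,1)·C(14,4) = 7·1001 = 7007.
Probability = 7007/20349 = 1001/2907.

1001/2907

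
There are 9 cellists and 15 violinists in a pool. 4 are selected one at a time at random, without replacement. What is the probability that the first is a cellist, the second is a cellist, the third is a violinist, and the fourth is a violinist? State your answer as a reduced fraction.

Multiply the conditional probabilities at each draw: 9/24 · 8/23 · 15/22 · 14/21 = 15120/255024 = 15/253.

15/253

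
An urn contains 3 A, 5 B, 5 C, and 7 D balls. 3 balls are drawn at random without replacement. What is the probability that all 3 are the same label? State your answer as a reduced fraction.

There are C(20,3) = 1140 ways to draw 3 balls.
All same label: C(3,3) + C(5,3) + C(5,3) + C(7,3) = 1 + 10 + 10 + 35 = 56.
Probability = 56/1140 = 14/285.

14/285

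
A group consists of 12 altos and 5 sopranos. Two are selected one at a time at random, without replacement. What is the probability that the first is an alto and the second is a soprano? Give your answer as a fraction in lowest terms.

15/68

Multiply the conditional probabilities at each draw: 12/17 · 5/16 = 60/272 = 15/68.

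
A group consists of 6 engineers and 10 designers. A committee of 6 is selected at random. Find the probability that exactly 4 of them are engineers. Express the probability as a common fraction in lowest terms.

There are C(16,6) = 8008 ways to choose 6 from 16.
Selections with exactly 4 engineers: choose 4 of the 6 engineers and 2 of the 10 designers, C(6,4)·C(10,2) = 15·45 = 675.
Probability = 675/8008.

675/8008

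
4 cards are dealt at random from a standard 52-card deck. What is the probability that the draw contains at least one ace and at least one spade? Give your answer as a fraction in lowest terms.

There are C(52,4) = 270725 possible draws.
By inclusion-exclusion on the complements, draws missing all aces or all spades: C(48,4) + C(39,4) − C(36,4) = 194580 + 82251 − 58905 = 217926.
So draws with at least one of each: 270725 − 217926 = 52799, probability 52799/270725.

52799/270725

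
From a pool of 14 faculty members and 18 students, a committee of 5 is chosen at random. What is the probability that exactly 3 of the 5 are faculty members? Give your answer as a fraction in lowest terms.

The sample space is all 5-subsets of the 32: C(32,5) = 201376.
Selections with exactly 3 faculty members: choose 3 of the 14 faculty members and 2 of the 18 students, C(14,3)·C(18,2) = 364·153 = 55692.
Probability = 55692/201376 = 1989/7192.

1989/7192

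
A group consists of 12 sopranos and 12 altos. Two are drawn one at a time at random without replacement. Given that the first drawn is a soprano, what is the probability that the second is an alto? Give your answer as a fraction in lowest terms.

12/23

After removing one soprano, 23 remain: 11 sopranos and 12 altos.
So the probability the next is an alto is 12/23.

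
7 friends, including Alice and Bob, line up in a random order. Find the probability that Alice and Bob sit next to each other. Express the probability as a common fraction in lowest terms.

2/7

There are 7! = 5040 arrangements.
Treat Alice and Bob as a block: 6! arrangements of the blocks × 2 orders within the block = 2·720 = 1440.
Probability = 1440/5040 = 2/7.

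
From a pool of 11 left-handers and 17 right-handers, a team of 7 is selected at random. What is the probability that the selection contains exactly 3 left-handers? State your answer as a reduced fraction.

The sample space is all 7-subsets of the 28: C(28,7) = 1184040.
Selections with exactly 3 left-handers: choose 3 of the 11 left-handers and 4 of the 17 right-handers, C(11,3)·C(17,4) = 165·2380 = 392700.
Probability = 392700/1184040 = 595/1794.

595/1794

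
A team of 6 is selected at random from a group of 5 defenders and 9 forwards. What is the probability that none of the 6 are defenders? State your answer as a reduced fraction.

4/143

There are C(14,6) = 3003 possible selections.
Selections with no defenders (all forwards): C(9,6) = 84.
Probability = 84/3003 = 4/143.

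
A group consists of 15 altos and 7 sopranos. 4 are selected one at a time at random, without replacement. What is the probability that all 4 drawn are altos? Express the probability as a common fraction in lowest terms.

39/209

Multiply the conditional probabilities at each draw: 15/22 · 14/21 · 13/20 · 12/19 = 32760/175560 = 39/209.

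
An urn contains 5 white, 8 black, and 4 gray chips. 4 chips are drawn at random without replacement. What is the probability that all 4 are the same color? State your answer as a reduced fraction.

There are C(17,4) = 2380 ways to draw 4 chips.
All same color: C(5,4) + C(8,4) + C(4,4) = 5 + 70 + 1 = 76.
Probability = 76/2380 = 19/595.

19/595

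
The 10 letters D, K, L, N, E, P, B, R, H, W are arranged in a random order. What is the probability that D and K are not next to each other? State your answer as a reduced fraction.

4/5

There are 10! = 3628800 arrangements.
Arrangements with D and K adjacent: 2·9! = 725760.
So not adjacent: 3628800 − 725760 = 2903040, probability 2903040/3628800 = 4/5.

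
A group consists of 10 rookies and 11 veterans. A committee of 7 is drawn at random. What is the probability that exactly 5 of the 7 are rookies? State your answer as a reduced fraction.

Total number of selections: C(21,7) = 116280.
Selections with exactly 5 rookies: choose 5 of the 10 rookies and 2 of the 11 veterans, C(10,5)·C(11,2) = 252·55 = 13860.
Probability = 13860/116280 = 77/646.

77/646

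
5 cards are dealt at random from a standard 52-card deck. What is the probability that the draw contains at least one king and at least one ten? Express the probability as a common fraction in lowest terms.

6509/64974

There are C(52,5) = 2598960 possible draws.
By inclusion-exclusion on the complements, draws missing all kings or all tens: C(48,5) + C(48,5) − C(44,5) = 1712304 + 1712304 − 1086008 = 2338600.
So draws with at least one of each: 2598960 − 2338600 = 260360, probability 260360/2598960 = 6509/64974.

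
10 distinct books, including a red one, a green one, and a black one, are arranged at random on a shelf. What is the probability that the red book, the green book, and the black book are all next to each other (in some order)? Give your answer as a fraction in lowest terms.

1/15

There are 10! = 3628800 arrangements.
Treat the three as one block: 8! placements × 3! orders within the block = 40320·6 = 241920.
Probability = 241920/3628800 = 1/15.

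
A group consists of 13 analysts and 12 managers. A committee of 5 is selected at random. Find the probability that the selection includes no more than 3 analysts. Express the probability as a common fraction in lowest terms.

57/70

There are C(25,5) = 53130 ways to choose the 5.
Count the complement (more than 3 analysts): C(13,4)·C(12,1) + C(13,5)·C(12,0) = 8580 + 1287 = 9867.
Probability = 1 − 9867/53130 = 43263/53130 = 57/70.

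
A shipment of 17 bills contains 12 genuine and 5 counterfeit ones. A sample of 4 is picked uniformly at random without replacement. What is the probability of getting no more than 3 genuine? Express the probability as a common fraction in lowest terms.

Total selections: C(17,4) = 2380.
Favorable selections (no more than 3 genuine): C(12,0)·C(5,4) + C(12,1)·C(5,3) + C(12,2)·C(5,2) + C(12,3)·C(5,1) = 5 + 120 + 660 + 1100 = 1885.
Probability = 1885/2380 = 377/476.

377/476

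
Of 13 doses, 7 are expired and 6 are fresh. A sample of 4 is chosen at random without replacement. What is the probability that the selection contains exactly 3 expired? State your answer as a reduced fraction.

There are C(13,4) = 715 ways to choose 4 from 13.
Selections with exactly 3 expired: choose 3 of the 7 expired and 1 of the 6 fresh, C(7,3)·C(6,1) = 35·6 = 210.
Probability = 210/715 = 42/143.

42/143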